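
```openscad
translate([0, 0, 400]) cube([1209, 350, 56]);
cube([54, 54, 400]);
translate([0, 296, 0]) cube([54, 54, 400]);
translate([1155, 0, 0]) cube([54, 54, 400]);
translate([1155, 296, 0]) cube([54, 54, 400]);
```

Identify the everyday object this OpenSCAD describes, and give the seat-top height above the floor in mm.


A bench. The seat-top height is 456 mm.

A long slab on four corner posts — a bench. The slab sits at z = 400 with thickness 56, so the top is 400 + 56 = 456 mm.


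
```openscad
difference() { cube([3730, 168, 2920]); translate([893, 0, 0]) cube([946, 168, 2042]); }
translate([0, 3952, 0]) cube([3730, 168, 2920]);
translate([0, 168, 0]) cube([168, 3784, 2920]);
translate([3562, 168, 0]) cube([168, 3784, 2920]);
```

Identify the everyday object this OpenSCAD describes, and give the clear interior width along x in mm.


A single room. The interior width is 3394 mm.

Four walls enclosing a rectangle with a door in the front wall — a room. Outside width 3730 minus two 168 mm walls gives 3394 mm.


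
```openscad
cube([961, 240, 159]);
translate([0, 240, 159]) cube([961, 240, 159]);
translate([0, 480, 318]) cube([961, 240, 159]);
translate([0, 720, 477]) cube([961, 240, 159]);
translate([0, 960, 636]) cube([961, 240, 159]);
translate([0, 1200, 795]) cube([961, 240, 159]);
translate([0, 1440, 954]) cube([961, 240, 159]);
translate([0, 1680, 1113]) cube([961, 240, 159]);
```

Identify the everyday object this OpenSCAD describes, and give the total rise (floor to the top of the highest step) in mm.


A staircase. The total rise is 1272 mm.

8 identical blocks, each offset up and back from the previous — a staircase. Each step is 159 mm tall and there are 8 of them, so the total rise is 8 × 159 = 1272 mm.


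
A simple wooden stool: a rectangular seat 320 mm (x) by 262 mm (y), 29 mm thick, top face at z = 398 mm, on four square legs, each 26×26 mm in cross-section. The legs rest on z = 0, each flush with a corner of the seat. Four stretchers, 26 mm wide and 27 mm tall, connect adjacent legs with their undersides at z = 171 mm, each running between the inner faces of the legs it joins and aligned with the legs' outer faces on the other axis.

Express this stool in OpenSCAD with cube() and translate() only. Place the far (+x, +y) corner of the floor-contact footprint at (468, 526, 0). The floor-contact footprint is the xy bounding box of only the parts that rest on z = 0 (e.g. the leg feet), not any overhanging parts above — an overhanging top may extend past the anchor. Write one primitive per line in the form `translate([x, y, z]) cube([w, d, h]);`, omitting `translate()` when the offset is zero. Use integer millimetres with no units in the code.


// leg_h = 398 - 29 = 369
// stretcher span = 320 - 2*26 = 268
translate([148, 264, 369]) cube([320, 262, 29]);
translate([148, 264, 0]) cube([26, 26, 369]);
translate([442, 264, 0]) cube([26, 26, 369]);
translate([148, 500, 0]) cube([26, 26, 369]);
translate([442, 500, 0]) cube([26, 26, 369]);
translate([174, 264, 171]) cube([268, 26, 27]);
translate([174, 500, 171]) cube([268, 26, 27]);
translate([148, 290, 171]) cube([26, 210, 27]);
translate([442, 290, 171]) cube([26, 210, 27]);


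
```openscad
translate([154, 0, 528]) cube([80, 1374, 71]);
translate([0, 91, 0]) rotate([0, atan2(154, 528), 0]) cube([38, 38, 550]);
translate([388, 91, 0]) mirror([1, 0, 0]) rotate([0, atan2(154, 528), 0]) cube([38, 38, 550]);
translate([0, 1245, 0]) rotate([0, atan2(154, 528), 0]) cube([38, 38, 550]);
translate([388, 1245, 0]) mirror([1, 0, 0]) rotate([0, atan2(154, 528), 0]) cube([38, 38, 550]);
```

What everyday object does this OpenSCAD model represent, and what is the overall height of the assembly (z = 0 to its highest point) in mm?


A sawhorse. The overall height is 599 mm.

A beam across two mirrored pairs of raked legs — a sawhorse. The beam's underside is at z = 528 (matching the legs' vertical rise in atan2(154, 528)) and the beam is 71 mm tall, so its top is at 528 + 71 = 599 mm. The raked legs top out at the beam's underside, so that is the highest point.


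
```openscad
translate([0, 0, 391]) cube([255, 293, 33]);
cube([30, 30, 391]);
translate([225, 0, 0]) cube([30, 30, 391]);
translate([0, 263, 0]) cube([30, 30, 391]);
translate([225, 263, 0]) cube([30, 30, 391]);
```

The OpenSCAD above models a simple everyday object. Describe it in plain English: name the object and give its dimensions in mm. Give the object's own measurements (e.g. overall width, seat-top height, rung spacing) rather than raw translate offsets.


A simple wooden stool: a rectangular seat 255 mm (x) by 293 mm (y), 33 mm thick, top face at z = 424 mm, on four square legs, each 30×30 mm in cross-section. The legs rest on z = 0, each flush with a corner of the seat.


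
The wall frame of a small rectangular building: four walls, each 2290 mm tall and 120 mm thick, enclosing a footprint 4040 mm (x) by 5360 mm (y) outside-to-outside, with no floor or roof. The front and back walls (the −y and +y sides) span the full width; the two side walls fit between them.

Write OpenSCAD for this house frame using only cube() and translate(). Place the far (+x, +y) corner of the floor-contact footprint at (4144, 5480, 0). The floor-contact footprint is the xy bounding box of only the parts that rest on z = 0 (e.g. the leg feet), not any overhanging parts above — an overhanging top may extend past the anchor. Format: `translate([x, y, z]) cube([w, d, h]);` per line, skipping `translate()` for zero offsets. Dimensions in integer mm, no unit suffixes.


translate([104, 120, 0]) cube([4040, 120, 2290]);
translate([104, 5360, 0]) cube([4040, 120, 2290]);
translate([104, 240, 0]) cube([120, 5120, 2290]);
translate([4024, 240, 0]) cube([120, 5120, 2290]);


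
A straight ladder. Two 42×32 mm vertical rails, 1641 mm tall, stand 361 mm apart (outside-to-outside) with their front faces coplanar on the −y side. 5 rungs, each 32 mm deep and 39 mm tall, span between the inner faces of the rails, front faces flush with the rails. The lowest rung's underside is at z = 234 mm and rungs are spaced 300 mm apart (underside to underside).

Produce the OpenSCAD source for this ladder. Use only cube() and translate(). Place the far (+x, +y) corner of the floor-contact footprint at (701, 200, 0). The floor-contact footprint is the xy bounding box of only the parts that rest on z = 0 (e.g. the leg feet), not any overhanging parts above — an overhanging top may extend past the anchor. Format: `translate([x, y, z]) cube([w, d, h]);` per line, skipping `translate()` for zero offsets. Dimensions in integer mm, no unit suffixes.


translate([340, 168, 0]) cube([42, 32, 1641]);
translate([659, 168, 0]) cube([42, 32, 1641]);
translate([382, 168, 234]) cube([277, 32, 39]);
translate([382, 168, 534]) cube([277, 32, 39]);
translate([382, 168, 834]) cube([277, 32, 39]);
translate([382, 168, 1134]) cube([277, 32, 39]);
translate([382, 168, 1434]) cube([277, 32, 39]);


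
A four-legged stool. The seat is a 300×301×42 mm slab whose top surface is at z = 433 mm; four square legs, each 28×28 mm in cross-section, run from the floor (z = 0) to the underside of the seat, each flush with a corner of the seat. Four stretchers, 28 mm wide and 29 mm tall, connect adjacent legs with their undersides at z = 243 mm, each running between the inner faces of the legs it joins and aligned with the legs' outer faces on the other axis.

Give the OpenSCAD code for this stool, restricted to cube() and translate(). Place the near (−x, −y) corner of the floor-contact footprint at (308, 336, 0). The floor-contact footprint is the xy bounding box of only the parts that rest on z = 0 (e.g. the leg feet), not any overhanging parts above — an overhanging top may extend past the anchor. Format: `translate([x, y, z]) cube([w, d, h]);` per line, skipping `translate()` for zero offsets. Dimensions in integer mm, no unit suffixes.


// leg_h = 433 - 42 = 391
// stretcher span = 300 - 2*28 = 244
translate([308, 336, 391]) cube([300, 301, 42]);
translate([308, 336, 0]) cube([28, 28, 391]);
translate([580, 336, 0]) cube([28, 28, 391]);
translate([308, 609, 0]) cube([28, 28, 391]);
translate([580, 609, 0]) cube([28, 28, 391]);
translate([336, 336, 243]) cube([244, 28, 29]);
translate([336, 609, 243]) cube([244, 28, 29]);
translate([308, 364, 243]) cube([28, 245, 29]);
translate([580, 364, 243]) cube([28, 245, 29]);


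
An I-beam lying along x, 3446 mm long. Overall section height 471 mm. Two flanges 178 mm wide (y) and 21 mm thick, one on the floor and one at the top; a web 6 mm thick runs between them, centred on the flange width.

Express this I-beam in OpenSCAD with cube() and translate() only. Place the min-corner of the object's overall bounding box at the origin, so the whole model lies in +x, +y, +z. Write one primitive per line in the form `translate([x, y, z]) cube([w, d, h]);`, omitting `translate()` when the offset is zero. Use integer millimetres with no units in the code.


cube([3446, 178, 21]);
translate([0, 86, 21]) cube([3446, 6, 429]);
translate([0, 0, 450]) cube([3446, 178, 21]);


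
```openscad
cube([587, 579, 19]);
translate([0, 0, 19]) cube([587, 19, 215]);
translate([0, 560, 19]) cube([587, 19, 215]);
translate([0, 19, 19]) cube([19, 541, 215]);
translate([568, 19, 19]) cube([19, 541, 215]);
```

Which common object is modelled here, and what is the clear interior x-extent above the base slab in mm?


An open box. The internal width is 549 mm.

A 587×579 base slab with four walls standing on it — an open box. The base is 587 mm wide and the walls are 19 mm thick, so the internal width is 587 − 2 × 19 = 549 mm.


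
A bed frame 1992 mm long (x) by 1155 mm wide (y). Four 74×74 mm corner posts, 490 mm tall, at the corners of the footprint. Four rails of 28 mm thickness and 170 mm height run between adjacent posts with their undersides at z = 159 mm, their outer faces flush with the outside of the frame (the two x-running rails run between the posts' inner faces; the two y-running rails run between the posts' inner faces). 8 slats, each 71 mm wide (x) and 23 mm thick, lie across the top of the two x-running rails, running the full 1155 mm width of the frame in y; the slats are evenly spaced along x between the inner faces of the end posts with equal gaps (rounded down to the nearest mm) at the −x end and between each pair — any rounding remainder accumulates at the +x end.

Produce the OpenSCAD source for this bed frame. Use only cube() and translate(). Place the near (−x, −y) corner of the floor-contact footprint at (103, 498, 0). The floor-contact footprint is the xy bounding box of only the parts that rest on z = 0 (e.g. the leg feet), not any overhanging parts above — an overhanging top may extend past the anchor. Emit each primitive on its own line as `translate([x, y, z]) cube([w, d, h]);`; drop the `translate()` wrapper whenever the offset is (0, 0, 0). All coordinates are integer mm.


translate([103, 498, 0]) cube([74, 74, 490]);
translate([103, 1579, 0]) cube([74, 74, 490]);
translate([2021, 498, 0]) cube([74, 74, 490]);
translate([2021, 1579, 0]) cube([74, 74, 490]);
translate([177, 498, 159]) cube([1844, 28, 170]);
translate([177, 1625, 159]) cube([1844, 28, 170]);
translate([103, 572, 159]) cube([28, 1007, 170]);
translate([2067, 572, 159]) cube([28, 1007, 170]);
translate([318, 498, 329]) cube([71, 1155, 23]);
translate([530, 498, 329]) cube([71, 1155, 23]);
translate([742, 498, 329]) cube([71, 1155, 23]);
translate([954, 498, 329]) cube([71, 1155, 23]);
translate([1166, 498, 329]) cube([71, 1155, 23]);
translate([1378, 498, 329]) cube([71, 1155, 23]);
translate([1590, 498, 329]) cube([71, 1155, 23]);
translate([1802, 498, 329]) cube([71, 1155, 23]);


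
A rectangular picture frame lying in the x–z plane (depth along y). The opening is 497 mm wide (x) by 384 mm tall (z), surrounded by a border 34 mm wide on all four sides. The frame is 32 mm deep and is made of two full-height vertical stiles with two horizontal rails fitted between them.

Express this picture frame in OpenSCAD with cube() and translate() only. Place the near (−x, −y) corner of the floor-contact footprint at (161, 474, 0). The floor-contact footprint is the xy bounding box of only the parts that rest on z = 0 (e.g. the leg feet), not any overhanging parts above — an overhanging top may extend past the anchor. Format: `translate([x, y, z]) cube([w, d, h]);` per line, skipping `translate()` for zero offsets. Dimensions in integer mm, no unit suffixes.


translate([161, 474, 0]) cube([34, 32, 452]);
translate([692, 474, 0]) cube([34, 32, 452]);
translate([195, 474, 0]) cube([497, 32, 34]);
translate([195, 474, 418]) cube([497, 32, 34]);


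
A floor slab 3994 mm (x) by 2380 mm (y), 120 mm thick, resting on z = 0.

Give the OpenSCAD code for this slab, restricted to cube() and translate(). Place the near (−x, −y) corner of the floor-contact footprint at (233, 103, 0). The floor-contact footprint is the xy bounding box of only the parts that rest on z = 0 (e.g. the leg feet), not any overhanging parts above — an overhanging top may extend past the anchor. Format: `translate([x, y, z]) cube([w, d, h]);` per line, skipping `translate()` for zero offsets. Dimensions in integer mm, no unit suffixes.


translate([233, 103, 0]) cube([3994, 2380, 120]);


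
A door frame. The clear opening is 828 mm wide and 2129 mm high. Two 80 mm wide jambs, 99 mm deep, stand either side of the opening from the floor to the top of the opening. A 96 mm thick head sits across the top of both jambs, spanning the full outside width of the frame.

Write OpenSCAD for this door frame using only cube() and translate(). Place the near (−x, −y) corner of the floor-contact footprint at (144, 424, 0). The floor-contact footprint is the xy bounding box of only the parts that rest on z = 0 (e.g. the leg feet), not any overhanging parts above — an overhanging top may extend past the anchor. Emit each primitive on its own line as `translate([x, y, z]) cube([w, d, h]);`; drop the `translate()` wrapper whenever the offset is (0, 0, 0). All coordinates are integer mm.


translate([144, 424, 0]) cube([80, 99, 2129]);
translate([1052, 424, 0]) cube([80, 99, 2129]);
translate([144, 424, 2129]) cube([988, 99, 96]);


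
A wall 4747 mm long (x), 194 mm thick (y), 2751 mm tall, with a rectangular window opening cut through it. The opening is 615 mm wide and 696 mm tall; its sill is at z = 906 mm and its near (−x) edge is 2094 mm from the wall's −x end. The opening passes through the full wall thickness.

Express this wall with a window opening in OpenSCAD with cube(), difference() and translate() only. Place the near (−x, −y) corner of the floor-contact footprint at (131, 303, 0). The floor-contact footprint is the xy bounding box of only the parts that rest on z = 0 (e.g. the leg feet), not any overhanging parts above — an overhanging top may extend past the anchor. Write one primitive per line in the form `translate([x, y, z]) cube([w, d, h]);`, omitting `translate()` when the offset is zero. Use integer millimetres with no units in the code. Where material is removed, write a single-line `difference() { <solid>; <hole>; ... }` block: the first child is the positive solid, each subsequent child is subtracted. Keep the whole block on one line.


difference() { translate([131, 303, 0]) cube([4747, 194, 2751]); translate([2225, 303, 906]) cube([615, 194, 696]); }


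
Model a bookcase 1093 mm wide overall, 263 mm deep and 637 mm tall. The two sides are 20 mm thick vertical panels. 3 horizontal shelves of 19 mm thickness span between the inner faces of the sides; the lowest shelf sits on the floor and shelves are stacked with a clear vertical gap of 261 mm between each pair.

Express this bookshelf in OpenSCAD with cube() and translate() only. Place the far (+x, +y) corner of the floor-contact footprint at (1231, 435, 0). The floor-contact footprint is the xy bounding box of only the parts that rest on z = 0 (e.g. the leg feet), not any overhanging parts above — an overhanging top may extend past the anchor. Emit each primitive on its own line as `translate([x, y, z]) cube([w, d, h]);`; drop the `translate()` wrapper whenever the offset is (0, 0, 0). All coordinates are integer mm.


translate([138, 172, 0]) cube([20, 263, 637]);
translate([1211, 172, 0]) cube([20, 263, 637]);
translate([158, 172, 0]) cube([1053, 263, 19]);
translate([158, 172, 280]) cube([1053, 263, 19]);
translate([158, 172, 560]) cube([1053, 263, 19]);


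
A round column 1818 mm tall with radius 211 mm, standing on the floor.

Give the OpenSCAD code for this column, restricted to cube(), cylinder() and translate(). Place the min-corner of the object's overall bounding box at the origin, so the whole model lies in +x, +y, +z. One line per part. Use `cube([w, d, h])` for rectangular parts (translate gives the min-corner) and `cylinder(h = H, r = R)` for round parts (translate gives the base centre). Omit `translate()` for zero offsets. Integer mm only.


translate([211, 211, 0]) cylinder(h = 1818, r = 211);


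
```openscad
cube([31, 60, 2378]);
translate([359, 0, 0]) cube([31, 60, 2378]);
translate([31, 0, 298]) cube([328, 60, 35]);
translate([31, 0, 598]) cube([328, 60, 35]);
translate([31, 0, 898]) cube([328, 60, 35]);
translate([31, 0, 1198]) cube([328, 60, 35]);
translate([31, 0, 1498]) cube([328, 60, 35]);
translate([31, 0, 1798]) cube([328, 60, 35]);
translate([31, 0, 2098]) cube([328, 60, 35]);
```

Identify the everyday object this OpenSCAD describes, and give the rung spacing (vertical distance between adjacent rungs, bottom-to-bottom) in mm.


A ladder. The rung spacing is 300 mm.

Two tall 31×60 posts with 7 short bars between them — a ladder. Adjacent rungs sit at z = 298 and z = 598, so the spacing is 598 − 298 = 300 mm.


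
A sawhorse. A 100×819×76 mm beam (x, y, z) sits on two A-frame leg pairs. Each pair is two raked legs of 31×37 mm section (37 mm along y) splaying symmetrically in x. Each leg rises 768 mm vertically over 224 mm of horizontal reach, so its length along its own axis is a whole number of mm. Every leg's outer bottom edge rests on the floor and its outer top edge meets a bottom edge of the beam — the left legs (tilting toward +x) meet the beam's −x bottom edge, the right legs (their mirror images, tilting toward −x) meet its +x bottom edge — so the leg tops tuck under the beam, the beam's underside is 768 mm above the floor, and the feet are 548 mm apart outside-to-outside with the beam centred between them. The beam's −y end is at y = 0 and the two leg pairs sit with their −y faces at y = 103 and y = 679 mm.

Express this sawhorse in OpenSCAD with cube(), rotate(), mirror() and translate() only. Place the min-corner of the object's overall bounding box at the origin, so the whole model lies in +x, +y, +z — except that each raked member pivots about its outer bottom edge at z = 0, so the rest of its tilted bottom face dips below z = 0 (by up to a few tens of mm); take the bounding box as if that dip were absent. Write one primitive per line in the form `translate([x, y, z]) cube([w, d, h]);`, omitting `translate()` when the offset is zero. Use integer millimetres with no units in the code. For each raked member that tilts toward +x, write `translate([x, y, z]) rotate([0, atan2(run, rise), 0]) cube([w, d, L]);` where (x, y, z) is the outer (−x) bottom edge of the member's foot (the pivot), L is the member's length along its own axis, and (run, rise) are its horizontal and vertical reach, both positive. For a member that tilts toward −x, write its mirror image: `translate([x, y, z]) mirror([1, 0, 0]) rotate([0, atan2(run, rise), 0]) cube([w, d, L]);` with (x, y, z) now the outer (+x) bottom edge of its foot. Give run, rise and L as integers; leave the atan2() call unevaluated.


translate([224, 0, 768]) cube([100, 819, 76]);
translate([0, 103, 0]) rotate([0, atan2(224, 768), 0]) cube([31, 37, 800]);
translate([548, 103, 0]) mirror([1, 0, 0]) rotate([0, atan2(224, 768), 0]) cube([31, 37, 800]);
translate([0, 679, 0]) rotate([0, atan2(224, 768), 0]) cube([31, 37, 800]);
translate([548, 679, 0]) mirror([1, 0, 0]) rotate([0, atan2(224, 768), 0]) cube([31, 37, 800]);


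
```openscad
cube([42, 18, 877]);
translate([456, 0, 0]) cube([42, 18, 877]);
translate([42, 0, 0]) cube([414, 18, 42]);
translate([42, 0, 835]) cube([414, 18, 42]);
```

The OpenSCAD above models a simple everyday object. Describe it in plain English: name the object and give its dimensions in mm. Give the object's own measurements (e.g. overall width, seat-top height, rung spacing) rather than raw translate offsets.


A rectangular picture frame lying in the x–z plane (depth along y). The opening is 414 mm wide (x) by 793 mm tall (z), surrounded by a border 42 mm wide on all four sides. The frame is 18 mm deep and is made of two full-height vertical stiles with two horizontal rails fitted between them.


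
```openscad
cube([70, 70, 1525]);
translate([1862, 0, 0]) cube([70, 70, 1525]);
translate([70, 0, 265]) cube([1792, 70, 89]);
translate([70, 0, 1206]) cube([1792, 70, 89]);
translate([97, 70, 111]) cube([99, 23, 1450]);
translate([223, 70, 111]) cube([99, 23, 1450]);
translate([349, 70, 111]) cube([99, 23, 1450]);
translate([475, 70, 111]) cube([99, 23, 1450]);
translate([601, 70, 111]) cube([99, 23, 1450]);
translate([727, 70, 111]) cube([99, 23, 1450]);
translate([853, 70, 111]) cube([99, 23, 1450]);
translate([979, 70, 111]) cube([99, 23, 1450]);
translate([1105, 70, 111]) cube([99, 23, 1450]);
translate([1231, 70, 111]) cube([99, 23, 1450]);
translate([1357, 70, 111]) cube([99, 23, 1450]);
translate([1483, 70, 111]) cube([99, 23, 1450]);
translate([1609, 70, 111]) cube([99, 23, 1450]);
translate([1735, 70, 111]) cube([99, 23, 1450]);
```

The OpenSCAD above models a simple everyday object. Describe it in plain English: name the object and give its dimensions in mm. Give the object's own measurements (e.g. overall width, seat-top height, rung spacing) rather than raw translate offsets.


A fence section. Two 70×70 mm posts, 1525 mm tall, stand on the floor with a clear span of 1792 mm between their inner faces. Two horizontal rails of 70×89 mm section span the gap between the posts with their undersides at z = 265 mm and z = 1206 mm, flush with the posts' −y face. 14 pickets, each 99 mm wide, 23 mm thick and 1450 mm tall, are fixed to the +y face of the rails with their bottoms at z = 111 mm, spaced across the span with a 27 mm gap after the −x post and between neighbouring pickets, with 28 mm left before the +x post.


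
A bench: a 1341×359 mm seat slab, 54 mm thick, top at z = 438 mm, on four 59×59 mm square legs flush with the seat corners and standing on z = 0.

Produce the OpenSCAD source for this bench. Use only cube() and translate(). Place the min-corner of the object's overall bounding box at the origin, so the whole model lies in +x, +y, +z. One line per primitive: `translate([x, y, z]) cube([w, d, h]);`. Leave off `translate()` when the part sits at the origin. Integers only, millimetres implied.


translate([0, 0, 384]) cube([1341, 359, 54]);
cube([59, 59, 384]);
translate([0, 300, 0]) cube([59, 59, 384]);
translate([1282, 0, 0]) cube([59, 59, 384]);
translate([1282, 300, 0]) cube([59, 59, 384]);


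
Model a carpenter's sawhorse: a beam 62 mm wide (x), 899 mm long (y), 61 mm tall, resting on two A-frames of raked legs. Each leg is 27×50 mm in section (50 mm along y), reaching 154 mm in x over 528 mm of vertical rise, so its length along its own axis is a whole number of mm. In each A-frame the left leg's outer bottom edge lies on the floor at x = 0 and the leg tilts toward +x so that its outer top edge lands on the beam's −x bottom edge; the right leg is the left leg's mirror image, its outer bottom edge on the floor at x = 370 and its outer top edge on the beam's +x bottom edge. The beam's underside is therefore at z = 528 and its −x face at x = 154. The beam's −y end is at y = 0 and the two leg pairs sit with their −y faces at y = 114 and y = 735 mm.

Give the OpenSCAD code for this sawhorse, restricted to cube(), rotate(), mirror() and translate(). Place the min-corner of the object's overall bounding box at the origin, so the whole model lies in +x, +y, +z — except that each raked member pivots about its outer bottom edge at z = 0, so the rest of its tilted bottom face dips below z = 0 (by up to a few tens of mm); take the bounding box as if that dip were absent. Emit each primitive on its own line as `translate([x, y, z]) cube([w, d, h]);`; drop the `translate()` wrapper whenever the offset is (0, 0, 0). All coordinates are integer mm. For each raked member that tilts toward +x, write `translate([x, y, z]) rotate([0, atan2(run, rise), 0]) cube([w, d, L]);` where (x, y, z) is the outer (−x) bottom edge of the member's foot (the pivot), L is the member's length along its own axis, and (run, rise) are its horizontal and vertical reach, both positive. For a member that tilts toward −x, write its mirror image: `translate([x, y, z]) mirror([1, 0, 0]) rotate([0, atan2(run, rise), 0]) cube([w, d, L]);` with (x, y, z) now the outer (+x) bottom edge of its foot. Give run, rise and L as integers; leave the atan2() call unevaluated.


translate([154, 0, 528]) cube([62, 899, 61]);
translate([0, 114, 0]) rotate([0, atan2(154, 528), 0]) cube([27, 50, 550]);
translate([370, 114, 0]) mirror([1, 0, 0]) rotate([0, atan2(154, 528), 0]) cube([27, 50, 550]);
translate([0, 735, 0]) rotate([0, atan2(154, 528), 0]) cube([27, 50, 550]);
translate([370, 735, 0]) mirror([1, 0, 0]) rotate([0, atan2(154, 528), 0]) cube([27, 50, 550]);


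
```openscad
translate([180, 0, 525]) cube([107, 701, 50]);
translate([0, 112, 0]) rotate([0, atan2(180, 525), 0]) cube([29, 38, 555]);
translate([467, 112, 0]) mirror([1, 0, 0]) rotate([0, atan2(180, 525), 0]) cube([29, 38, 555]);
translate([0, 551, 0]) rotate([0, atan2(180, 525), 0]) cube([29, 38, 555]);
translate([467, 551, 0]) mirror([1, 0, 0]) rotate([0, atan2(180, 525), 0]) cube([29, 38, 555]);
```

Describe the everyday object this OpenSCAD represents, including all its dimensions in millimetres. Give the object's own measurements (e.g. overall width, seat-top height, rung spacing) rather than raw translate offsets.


A sawhorse. A 107×701×50 mm beam (x, y, z) sits on two A-frame leg pairs. Each pair is two raked legs of 29×38 mm section (38 mm along y) splaying symmetrically in x. Each leg rises 525 mm vertically over 180 mm of horizontal reach and is 555 mm long along its own axis. Every leg's outer bottom edge rests on the floor and its outer top edge meets a bottom edge of the beam — the left legs (tilting toward +x) meet the beam's −x bottom edge, the right legs (their mirror images, tilting toward −x) meet its +x bottom edge — so the leg tops tuck under the beam, the beam's underside is 525 mm above the floor, and the feet are 467 mm apart outside-to-outside with the beam centred between them. The two leg pairs are set in 112 mm from either end of the beam.


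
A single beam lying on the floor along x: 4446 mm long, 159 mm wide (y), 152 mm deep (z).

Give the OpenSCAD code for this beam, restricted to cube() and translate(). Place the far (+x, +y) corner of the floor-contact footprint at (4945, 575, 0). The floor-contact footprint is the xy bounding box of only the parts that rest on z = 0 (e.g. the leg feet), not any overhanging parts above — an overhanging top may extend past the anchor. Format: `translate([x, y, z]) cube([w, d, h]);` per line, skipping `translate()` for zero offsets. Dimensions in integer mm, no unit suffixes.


translate([499, 416, 0]) cube([4446, 159, 152]);


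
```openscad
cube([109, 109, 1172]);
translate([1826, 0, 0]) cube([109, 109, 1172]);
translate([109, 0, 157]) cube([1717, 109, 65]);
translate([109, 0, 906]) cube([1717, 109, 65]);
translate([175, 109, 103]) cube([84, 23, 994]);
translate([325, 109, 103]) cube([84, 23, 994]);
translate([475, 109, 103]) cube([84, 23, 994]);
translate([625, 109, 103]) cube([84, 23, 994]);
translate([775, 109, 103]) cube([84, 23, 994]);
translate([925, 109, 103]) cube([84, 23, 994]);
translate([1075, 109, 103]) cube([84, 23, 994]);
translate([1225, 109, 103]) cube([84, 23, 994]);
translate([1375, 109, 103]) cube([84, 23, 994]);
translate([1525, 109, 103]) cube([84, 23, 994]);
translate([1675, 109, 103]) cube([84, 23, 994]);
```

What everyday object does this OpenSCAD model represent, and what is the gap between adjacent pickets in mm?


A fence section. The picket gap is 66 mm.

Two posts, two rails, 11 pickets — a fence section. Span 1717 mm holds 11 pickets of 84 mm with 12 equal gaps: ⌊(1717 − 11·84) / 12⌋ = 66 mm.


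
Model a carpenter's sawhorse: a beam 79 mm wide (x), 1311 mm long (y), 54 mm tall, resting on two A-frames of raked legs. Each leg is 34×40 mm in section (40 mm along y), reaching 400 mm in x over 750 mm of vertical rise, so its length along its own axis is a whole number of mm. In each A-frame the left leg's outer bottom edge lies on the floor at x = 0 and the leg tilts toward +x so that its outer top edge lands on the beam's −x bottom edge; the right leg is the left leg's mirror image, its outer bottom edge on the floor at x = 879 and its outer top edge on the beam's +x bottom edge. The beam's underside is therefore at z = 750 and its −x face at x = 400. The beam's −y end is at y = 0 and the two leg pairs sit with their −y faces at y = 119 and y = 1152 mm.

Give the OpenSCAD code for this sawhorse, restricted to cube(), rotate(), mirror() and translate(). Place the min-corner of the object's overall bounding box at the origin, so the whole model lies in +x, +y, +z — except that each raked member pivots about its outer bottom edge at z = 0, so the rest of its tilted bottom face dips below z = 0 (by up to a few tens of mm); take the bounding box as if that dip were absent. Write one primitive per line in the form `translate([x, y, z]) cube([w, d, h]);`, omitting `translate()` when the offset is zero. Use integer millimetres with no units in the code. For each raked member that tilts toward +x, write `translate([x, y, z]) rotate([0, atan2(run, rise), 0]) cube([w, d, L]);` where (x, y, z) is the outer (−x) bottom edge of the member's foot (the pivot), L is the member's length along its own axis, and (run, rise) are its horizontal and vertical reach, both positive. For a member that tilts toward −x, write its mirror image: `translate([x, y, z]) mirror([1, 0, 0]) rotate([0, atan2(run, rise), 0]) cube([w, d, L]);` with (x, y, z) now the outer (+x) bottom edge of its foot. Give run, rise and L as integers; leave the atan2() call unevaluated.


translate([400, 0, 750]) cube([79, 1311, 54]);
translate([0, 119, 0]) rotate([0, atan2(400, 750), 0]) cube([34, 40, 850]);
translate([879, 119, 0]) mirror([1, 0, 0]) rotate([0, atan2(400, 750), 0]) cube([34, 40, 850]);
translate([0, 1152, 0]) rotate([0, atan2(400, 750), 0]) cube([34, 40, 850]);
translate([879, 1152, 0]) mirror([1, 0, 0]) rotate([0, atan2(400, 750), 0]) cube([34, 40, 850]);


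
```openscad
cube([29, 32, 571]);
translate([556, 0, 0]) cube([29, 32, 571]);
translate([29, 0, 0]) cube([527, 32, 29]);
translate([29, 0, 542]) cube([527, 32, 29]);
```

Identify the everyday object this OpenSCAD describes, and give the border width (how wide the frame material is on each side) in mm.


A picture frame. The border width is 29 mm.

Four thin pieces enclosing a rectangular opening — a picture frame. The two full-height stiles are 571 mm tall; the top rail sits at z = 542 and is 29 mm tall, so the border above the opening is 571 − 542 = 29 mm, matching the stile x-width.


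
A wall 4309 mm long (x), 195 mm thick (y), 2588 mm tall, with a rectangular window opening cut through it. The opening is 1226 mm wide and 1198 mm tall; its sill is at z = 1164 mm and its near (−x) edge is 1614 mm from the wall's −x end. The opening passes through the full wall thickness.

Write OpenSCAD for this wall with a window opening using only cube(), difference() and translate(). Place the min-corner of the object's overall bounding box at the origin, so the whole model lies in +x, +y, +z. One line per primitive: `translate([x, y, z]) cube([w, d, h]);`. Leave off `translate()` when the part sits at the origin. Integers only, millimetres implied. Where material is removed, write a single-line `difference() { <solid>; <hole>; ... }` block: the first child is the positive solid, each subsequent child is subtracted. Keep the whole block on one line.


difference() { cube([4309, 195, 2588]); translate([1614, 0, 1164]) cube([1226, 195, 1198]); }


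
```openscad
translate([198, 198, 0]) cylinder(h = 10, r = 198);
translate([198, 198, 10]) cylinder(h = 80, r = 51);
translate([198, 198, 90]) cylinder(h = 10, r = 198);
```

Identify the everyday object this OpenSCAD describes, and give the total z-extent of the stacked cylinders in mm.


A spool. The overall height is 100 mm.

Three coaxial cylinders, large–small–large — a spool. Two 10 mm flanges and a 80 mm core give 10 + 80 + 10 = 100 mm.


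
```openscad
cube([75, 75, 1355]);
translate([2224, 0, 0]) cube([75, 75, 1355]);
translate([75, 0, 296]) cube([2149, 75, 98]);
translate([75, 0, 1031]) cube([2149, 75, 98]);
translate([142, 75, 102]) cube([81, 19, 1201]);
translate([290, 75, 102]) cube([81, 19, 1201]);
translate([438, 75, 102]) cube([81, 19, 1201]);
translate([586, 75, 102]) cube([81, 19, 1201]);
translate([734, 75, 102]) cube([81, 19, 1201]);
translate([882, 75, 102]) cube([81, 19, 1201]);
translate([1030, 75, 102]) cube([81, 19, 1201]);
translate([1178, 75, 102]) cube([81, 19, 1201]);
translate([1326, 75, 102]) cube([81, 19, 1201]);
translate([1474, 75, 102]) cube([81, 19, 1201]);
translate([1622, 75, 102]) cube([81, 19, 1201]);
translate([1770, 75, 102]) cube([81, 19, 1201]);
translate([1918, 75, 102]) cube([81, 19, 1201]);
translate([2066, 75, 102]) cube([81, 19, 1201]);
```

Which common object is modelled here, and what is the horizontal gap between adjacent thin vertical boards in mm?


A fence section. The picket gap is 67 mm.

Two posts, two rails, 14 pickets — a fence section. Span 2149 mm holds 14 pickets of 81 mm with 15 equal gaps: ⌊(2149 − 14·81) / 15⌋ = 67 mm.


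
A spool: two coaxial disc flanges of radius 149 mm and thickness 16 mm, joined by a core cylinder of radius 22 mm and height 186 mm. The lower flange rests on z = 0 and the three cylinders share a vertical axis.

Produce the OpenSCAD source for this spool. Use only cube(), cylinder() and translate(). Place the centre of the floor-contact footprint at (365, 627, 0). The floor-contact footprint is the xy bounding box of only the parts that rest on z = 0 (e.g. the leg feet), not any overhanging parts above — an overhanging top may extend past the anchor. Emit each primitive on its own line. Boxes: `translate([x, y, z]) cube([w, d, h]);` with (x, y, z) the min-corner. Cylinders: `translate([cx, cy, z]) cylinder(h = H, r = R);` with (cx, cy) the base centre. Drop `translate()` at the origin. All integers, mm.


translate([365, 627, 0]) cylinder(h = 16, r = 149);
translate([365, 627, 16]) cylinder(h = 186, r = 22);
translate([365, 627, 202]) cylinder(h = 16, r = 149);


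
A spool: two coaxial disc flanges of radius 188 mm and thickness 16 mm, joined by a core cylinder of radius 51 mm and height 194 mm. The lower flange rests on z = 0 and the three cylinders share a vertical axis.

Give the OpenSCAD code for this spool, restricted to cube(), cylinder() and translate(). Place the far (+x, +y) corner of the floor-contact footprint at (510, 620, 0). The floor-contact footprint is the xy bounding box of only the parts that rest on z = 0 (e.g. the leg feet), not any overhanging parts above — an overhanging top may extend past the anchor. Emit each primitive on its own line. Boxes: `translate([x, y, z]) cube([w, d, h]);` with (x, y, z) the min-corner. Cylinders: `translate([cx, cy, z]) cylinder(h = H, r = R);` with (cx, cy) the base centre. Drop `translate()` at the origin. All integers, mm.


translate([322, 432, 0]) cylinder(h = 16, r = 188);
translate([322, 432, 16]) cylinder(h = 194, r = 51);
translate([322, 432, 210]) cylinder(h = 16, r = 188);


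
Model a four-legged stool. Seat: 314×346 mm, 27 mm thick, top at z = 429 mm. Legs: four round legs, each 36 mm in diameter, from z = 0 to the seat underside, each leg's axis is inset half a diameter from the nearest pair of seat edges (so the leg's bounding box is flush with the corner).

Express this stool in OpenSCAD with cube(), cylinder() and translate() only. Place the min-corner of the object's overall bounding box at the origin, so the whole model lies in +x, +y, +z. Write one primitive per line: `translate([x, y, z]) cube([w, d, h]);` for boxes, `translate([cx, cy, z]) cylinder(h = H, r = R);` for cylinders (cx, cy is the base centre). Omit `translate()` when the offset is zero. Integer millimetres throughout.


translate([0, 0, 402]) cube([314, 346, 27]);
translate([18, 18, 0]) cylinder(h = 402, r = 18);
translate([296, 18, 0]) cylinder(h = 402, r = 18);
translate([18, 328, 0]) cylinder(h = 402, r = 18);
translate([296, 328, 0]) cylinder(h = 402, r = 18);


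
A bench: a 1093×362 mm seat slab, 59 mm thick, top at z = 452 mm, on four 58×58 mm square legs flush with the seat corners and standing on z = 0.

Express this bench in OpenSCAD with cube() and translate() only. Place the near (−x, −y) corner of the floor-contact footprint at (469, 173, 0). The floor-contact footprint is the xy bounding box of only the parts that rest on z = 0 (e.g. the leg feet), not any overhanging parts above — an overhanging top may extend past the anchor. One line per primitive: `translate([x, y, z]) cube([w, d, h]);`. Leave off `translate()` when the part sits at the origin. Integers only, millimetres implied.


translate([469, 173, 393]) cube([1093, 362, 59]);
translate([469, 173, 0]) cube([58, 58, 393]);
translate([469, 477, 0]) cube([58, 58, 393]);
translate([1504, 173, 0]) cube([58, 58, 393]);
translate([1504, 477, 0]) cube([58, 58, 393]);


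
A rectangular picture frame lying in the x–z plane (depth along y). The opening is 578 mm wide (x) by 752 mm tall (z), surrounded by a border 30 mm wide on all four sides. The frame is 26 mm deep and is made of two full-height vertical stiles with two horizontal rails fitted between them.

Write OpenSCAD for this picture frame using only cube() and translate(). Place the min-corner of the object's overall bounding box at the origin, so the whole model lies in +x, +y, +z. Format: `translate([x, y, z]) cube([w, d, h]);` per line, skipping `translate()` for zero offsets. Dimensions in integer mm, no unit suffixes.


cube([30, 26, 812]);
translate([608, 0, 0]) cube([30, 26, 812]);
translate([30, 0, 0]) cube([578, 26, 30]);
translate([30, 0, 782]) cube([578, 26, 30]);


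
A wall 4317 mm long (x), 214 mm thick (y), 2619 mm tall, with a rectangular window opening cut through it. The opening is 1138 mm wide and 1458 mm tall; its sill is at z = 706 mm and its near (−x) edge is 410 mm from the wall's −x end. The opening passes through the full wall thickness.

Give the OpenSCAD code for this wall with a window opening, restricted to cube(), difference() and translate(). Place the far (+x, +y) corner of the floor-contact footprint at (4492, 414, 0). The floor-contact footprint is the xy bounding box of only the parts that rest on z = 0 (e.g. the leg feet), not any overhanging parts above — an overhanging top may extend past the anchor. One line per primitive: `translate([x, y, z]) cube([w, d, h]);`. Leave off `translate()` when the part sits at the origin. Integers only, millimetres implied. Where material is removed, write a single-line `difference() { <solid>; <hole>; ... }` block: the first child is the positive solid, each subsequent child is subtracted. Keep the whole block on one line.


difference() { translate([175, 200, 0]) cube([4317, 214, 2619]); translate([585, 200, 706]) cube([1138, 214, 1458]); }


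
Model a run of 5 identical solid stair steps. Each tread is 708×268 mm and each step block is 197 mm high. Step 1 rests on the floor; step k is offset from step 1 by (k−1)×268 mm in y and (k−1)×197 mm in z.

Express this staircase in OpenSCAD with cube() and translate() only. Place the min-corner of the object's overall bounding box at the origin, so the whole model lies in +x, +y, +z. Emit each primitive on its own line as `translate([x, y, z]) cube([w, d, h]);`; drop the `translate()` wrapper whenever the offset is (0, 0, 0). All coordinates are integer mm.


cube([708, 268, 197]);
translate([0, 268, 197]) cube([708, 268, 197]);
translate([0, 536, 394]) cube([708, 268, 197]);
translate([0, 804, 591]) cube([708, 268, 197]);
translate([0, 1072, 788]) cube([708, 268, 197]);
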